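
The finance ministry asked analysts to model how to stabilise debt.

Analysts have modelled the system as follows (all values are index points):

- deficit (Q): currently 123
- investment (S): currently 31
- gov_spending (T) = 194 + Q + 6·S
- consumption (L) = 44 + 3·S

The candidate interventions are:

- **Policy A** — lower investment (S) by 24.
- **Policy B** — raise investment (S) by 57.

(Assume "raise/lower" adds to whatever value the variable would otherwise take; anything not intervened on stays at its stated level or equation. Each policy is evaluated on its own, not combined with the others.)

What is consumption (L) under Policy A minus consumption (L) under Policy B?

Policy A (S − 24):
  S = 31 − 24 = 7
  L = 44 + 3·7 = 65
Policy B (S + 57):
  S = 31 + 57 = 88
  L = 44 + 3·88 = 308
L: 65 − 308 = -243

-243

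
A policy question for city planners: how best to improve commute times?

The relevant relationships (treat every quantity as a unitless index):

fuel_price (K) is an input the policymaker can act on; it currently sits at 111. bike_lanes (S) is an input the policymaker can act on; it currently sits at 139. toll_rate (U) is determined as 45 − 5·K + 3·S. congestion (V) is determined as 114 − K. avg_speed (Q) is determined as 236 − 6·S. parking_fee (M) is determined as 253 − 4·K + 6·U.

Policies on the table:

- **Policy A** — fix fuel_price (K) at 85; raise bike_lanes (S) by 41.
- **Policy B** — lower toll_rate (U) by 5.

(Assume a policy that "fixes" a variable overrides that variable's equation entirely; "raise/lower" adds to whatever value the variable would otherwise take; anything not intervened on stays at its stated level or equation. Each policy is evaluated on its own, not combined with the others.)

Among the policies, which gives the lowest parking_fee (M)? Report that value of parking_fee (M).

Policy A (K := 85, S + 41):
  K = 85
  S = 139 + 41 = 180
  U = 45 − 5·85 + 3·180 = 160
  M = 253 − 4·85 + 6·160 = 873
Policy B (U − 5):
  K = 111
  S = 139
  U = 45 − 5·111 + 3·139 (−5 from intervention) = -98
  M = 253 − 4·111 + 6·(-98) = -779
Comparing — Policy A: M=873, Policy B: M=-779. Lowest is -779 (Policy B).

-779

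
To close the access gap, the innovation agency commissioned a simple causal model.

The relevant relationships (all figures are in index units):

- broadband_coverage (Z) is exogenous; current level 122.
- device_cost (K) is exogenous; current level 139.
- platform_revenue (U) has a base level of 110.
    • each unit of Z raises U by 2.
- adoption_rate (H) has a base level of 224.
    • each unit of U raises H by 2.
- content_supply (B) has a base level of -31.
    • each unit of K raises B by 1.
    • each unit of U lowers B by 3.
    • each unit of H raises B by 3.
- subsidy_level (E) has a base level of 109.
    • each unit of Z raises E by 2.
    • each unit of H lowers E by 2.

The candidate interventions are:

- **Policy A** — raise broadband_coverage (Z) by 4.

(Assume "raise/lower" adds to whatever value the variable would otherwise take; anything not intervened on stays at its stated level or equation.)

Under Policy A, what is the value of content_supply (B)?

Policy A (Z + 4):
  Z = 122 + 4 = 126
  K = 139
  U = 110 + 2·126 = 362
  H = 224 + 2·362 = 948
  B = -31 + 139 − 3·362 + 3·948 = 1866

1866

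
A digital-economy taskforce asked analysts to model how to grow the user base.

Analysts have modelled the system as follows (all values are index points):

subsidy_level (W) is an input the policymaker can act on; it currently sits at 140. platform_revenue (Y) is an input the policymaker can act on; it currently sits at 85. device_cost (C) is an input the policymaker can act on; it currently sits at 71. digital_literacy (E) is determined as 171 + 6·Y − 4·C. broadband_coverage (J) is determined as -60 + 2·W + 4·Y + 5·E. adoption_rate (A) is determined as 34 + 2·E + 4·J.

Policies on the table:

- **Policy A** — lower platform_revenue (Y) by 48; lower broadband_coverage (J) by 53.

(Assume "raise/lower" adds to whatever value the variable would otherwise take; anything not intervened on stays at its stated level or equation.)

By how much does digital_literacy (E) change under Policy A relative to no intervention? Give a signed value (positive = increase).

-288

Baseline:
  Y = 85
  C = 71
  E = 171 + 6·85 − 4·71 = 397
Policy A (Y − 48, J − 53):
  Y = 85 − 48 = 37
  C = 71
  E = 171 + 6·37 − 4·71 = 109
Change in E: 109 − 397 = -288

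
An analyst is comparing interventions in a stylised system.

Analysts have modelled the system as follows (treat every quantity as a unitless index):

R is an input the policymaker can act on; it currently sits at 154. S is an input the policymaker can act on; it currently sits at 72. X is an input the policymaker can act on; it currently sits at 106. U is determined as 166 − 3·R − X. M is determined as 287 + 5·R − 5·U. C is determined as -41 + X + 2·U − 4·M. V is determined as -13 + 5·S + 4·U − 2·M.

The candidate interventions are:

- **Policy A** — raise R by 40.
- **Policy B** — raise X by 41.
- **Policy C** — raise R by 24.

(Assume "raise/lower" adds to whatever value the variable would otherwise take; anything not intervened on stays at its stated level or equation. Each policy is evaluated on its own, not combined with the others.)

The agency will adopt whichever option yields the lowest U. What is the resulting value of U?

Policy A (R + 40):
  R = 154 + 40 = 194
  X = 106
  U = 166 − 3·194 − 106 = -522
Policy B (X + 41):
  R = 154
  X = 106 + 41 = 147
  U = 166 − 3·154 − 147 = -443
Policy C (R + 24):
  R = 154 + 24 = 178
  X = 106
  U = 166 − 3·178 − 106 = -474
Comparing — Policy A: U=-522, Policy B: U=-443, Policy C: U=-474. Lowest is -522 (Policy A).

-522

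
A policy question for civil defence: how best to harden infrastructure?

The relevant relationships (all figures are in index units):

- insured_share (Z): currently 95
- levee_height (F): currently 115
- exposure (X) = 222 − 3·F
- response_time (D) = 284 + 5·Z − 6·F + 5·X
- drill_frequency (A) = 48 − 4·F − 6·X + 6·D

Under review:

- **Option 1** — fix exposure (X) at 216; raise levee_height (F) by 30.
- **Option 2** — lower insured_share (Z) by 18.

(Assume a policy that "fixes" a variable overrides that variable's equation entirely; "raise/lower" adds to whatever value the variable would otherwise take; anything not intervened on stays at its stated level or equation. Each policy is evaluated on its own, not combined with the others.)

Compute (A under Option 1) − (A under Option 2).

7476

Option 1 (X := 216, F + 30):
  Z = 95
  F = 115 + 30 = 145
  X = 216
  D = 284 + 5·95 − 6·145 + 5·216 = 969
  A = 48 − 4·145 − 6·216 + 6·969 = 3986
Option 2 (Z − 18):
  Z = 95 − 18 = 77
  F = 115
  X = 222 − 3·115 = -123
  D = 284 + 5·77 − 6·115 + 5·(-123) = -636
  A = 48 − 4·115 − 6·(-123) + 6·(-636) = -3490
A: 3986 − (-3490) = 7476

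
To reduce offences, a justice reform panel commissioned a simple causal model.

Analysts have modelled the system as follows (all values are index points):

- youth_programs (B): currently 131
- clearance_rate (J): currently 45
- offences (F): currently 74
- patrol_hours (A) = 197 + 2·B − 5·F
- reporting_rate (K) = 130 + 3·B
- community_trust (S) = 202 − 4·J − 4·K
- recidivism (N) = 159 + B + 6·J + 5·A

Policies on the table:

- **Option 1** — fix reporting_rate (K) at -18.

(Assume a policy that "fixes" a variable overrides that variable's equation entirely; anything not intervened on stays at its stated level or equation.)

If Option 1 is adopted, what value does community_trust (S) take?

Option 1 (K := -18):
  B = 131
  J = 45
  K = -18
  S = 202 − 4·45 − 4·(-18) = 94

94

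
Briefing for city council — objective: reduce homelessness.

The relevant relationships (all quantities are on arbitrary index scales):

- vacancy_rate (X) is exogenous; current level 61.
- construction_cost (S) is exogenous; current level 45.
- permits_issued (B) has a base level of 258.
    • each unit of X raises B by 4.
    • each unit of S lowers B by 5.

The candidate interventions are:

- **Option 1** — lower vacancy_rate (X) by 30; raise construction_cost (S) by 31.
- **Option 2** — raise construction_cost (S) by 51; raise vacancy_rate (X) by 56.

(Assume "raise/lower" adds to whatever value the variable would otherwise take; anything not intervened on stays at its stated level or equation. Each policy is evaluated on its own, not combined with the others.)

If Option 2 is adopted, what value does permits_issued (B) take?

246

Option 2 (S + 51, X + 56):
  X = 61 + 56 = 117
  S = 45 + 51 = 96
  B = 258 + 4·117 − 5·96 = 246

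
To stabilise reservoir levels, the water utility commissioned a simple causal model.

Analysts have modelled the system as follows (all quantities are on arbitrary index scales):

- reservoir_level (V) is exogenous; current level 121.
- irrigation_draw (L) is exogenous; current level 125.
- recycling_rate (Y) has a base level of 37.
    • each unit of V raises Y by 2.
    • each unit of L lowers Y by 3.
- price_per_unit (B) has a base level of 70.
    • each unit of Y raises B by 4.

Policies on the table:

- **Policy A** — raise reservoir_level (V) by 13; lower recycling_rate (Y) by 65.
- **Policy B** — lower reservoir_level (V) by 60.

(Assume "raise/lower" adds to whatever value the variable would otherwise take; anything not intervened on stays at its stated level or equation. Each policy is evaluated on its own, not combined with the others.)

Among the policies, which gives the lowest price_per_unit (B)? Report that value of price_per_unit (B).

Policy A (V + 13, Y − 65):
  V = 121 + 13 = 134
  L = 125
  Y = 37 + 2·134 − 3·125 (−65 from intervention) = -135
  B = 70 + 4·(-135) = -470
Policy B (V − 60):
  V = 121 − 60 = 61
  L = 125
  Y = 37 + 2·61 − 3·125 = -216
  B = 70 + 4·(-216) = -794
Comparing — Policy A: B=-470, Policy B: B=-794. Lowest is -794 (Policy B).

-794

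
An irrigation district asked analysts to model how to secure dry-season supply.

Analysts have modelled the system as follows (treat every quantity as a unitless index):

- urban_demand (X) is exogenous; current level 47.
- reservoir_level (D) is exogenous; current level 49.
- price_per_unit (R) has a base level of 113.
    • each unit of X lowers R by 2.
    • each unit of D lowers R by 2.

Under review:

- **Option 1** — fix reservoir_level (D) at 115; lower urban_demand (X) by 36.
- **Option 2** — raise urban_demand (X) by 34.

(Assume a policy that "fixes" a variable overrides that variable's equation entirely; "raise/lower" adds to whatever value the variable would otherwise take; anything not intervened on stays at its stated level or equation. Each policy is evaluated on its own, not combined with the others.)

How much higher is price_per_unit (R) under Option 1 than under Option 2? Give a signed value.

Option 1 (D := 115, X − 36):
  X = 47 − 36 = 11
  D = 115
  R = 113 − 2·11 − 2·115 = -139
Option 2 (X + 34):
  X = 47 + 34 = 81
  D = 49
  R = 113 − 2·81 − 2·49 = -147
R: -139 − (-147) = 8

8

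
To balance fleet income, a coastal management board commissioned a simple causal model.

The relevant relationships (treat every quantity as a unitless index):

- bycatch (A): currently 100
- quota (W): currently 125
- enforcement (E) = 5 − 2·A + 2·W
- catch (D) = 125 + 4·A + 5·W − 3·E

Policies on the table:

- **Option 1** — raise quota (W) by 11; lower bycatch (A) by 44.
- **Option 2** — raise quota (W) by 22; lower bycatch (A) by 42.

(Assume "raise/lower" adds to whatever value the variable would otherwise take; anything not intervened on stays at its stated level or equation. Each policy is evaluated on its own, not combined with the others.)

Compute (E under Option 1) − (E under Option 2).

-18

Option 1 (W + 11, A − 44):
  A = 100 − 44 = 56
  W = 125 + 11 = 136
  E = 5 − 2·56 + 2·136 = 165
Option 2 (W + 22, A − 42):
  A = 100 − 42 = 58
  W = 125 + 22 = 147
  E = 5 − 2·58 + 2·147 = 183
E: 165 − 183 = -18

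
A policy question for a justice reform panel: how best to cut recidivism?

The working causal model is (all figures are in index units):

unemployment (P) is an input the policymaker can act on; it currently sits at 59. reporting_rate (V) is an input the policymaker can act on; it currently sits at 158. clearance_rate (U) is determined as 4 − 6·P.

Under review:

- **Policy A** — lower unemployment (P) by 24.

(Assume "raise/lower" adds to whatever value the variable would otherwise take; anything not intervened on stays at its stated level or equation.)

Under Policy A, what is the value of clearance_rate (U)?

Policy A (P − 24):
  P = 59 − 24 = 35
  U = 4 − 6·35 = -206

-206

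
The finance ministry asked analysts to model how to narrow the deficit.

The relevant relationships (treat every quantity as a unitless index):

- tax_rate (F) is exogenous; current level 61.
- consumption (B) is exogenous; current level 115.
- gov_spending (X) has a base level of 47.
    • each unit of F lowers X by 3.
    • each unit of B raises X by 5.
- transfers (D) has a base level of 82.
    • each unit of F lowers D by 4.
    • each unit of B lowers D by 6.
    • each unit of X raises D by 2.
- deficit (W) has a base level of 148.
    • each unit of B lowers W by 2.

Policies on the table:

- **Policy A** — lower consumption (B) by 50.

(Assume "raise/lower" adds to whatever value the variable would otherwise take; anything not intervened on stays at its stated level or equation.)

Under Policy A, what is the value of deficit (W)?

18

Policy A (B − 50):
  B = 115 − 50 = 65
  W = 148 − 2·65 = 18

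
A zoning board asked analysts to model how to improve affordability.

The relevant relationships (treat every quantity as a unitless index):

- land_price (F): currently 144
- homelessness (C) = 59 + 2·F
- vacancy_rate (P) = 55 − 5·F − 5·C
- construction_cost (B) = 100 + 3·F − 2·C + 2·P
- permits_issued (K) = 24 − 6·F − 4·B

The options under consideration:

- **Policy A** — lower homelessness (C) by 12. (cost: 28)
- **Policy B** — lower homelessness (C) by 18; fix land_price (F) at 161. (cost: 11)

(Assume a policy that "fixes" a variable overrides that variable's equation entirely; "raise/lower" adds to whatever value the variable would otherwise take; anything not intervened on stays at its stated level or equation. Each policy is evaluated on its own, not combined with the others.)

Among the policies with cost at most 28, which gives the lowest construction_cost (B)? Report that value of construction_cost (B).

-5273

Policy A (C − 12):
  F = 144
  C = 59 + 2·144 (−12 from intervention) = 335
  P = 55 − 5·144 − 5·335 = -2340
  B = 100 + 3·144 − 2·335 + 2·(-2340) = -4818
Policy B (C − 18, F := 161):
  F = 161
  C = 59 + 2·161 (−18 from intervention) = 363
  P = 55 − 5·161 − 5·363 = -2565
  B = 100 + 3·161 − 2·363 + 2·(-2565) = -5273
Comparing — Policy A: B=-4818, Policy B: B=-5273. Lowest is -5273 (Policy B).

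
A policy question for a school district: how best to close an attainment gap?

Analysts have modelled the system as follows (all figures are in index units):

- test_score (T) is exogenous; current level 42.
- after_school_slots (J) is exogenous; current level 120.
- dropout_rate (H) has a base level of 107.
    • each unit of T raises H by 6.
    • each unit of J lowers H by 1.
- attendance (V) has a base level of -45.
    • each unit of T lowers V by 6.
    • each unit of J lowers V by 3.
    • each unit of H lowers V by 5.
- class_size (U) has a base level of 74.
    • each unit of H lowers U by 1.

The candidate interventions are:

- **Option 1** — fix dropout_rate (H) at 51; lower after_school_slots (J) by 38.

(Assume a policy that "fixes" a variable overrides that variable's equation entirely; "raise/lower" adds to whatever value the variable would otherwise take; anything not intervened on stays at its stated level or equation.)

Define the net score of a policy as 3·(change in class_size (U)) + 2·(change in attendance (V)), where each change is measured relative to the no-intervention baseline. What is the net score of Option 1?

2672

Baseline:
  T = 42
  J = 120
  H = 107 + 6·42 − 120 = 239
  V = -45 − 6·42 − 3·120 − 5·239 = -1852
  U = 74 − 239 = -165
Option 1 (H := 51, J − 38):
  T = 42
  J = 120 − 38 = 82
  H = 51
  V = -45 − 6·42 − 3·82 − 5·51 = -798
  U = 74 − 51 = 23
ΔU = 23 − (-165) = 188; ΔV = -798 − (-1852) = 1054
Score = 3·188 + 2·1054 = 2672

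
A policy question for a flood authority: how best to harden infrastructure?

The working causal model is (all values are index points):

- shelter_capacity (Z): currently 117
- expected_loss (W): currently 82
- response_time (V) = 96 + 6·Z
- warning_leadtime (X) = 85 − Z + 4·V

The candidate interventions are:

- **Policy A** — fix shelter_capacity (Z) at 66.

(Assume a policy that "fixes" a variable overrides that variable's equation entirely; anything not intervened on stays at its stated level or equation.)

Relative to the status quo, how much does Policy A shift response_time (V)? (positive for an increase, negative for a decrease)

-306

Baseline:
  Z = 117
  V = 96 + 6·117 = 798
Policy A (Z := 66):
  Z = 66
  V = 96 + 6·66 = 492
Change in V: 492 − 798 = -306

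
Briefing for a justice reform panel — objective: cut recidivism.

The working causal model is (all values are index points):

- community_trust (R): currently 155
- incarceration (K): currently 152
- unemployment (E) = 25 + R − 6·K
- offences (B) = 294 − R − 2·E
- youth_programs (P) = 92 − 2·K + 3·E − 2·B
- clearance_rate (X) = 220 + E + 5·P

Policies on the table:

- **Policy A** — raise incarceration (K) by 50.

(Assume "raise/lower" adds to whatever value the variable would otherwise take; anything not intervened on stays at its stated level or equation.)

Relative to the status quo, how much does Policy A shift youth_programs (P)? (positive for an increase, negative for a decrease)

-2200

Baseline:
  R = 155
  K = 152
  E = 25 + 155 − 6·152 = -732
  B = 294 − 155 − 2·(-732) = 1603
  P = 92 − 2·152 + 3·(-732) − 2·1603 = -5614
Policy A (K + 50):
  R = 155
  K = 152 + 50 = 202
  E = 25 + 155 − 6·202 = -1032
  B = 294 − 155 − 2·(-1032) = 2203
  P = 92 − 2·202 + 3·(-1032) − 2·2203 = -7814
Change in P: -7814 − (-5614) = -2200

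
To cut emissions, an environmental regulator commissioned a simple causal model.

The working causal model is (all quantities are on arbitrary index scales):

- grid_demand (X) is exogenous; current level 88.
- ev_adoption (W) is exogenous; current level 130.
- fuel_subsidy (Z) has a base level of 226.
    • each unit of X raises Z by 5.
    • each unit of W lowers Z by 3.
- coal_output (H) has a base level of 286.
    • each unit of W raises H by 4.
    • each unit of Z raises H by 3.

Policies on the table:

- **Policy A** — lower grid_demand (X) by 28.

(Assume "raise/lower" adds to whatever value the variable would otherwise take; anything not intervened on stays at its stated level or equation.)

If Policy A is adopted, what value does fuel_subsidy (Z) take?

Policy A (X − 28):
  X = 88 − 28 = 60
  W = 130
  Z = 226 + 5·60 − 3·130 = 136

136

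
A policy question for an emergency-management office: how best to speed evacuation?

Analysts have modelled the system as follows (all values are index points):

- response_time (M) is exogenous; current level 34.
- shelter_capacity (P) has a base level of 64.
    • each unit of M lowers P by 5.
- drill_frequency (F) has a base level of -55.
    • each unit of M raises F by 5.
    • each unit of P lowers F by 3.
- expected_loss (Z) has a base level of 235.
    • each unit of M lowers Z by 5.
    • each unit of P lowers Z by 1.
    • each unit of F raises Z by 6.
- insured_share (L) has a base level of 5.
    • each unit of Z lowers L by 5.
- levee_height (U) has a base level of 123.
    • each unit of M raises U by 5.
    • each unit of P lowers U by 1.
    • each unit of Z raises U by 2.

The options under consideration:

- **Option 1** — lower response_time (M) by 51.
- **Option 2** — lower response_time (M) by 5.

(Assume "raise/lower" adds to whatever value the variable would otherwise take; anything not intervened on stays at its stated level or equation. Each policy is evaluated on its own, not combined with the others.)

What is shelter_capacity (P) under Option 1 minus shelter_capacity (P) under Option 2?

230

Option 1 (M − 51):
  M = 34 − 51 = -17
  P = 64 − 5·(-17) = 149
Option 2 (M − 5):
  M = 34 − 5 = 29
  P = 64 − 5·29 = -81
P: 149 − (-81) = 230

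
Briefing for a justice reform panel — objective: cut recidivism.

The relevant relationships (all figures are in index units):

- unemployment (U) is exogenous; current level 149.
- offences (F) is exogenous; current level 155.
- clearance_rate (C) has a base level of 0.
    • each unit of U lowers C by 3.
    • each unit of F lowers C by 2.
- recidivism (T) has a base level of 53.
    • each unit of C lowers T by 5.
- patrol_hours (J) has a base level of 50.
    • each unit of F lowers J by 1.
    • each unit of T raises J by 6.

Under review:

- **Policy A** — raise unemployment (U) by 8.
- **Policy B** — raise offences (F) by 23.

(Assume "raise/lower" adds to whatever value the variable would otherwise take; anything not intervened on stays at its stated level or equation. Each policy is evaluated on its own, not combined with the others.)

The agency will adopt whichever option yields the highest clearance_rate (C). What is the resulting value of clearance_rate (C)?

Policy A (U + 8):
  U = 149 + 8 = 157
  F = 155
  C = 0 − 3·157 − 2·155 = -781
Policy B (F + 23):
  U = 149
  F = 155 + 23 = 178
  C = 0 − 3·149 − 2·178 = -803
Comparing — Policy A: C=-781, Policy B: C=-803. Highest is -781 (Policy A).

-781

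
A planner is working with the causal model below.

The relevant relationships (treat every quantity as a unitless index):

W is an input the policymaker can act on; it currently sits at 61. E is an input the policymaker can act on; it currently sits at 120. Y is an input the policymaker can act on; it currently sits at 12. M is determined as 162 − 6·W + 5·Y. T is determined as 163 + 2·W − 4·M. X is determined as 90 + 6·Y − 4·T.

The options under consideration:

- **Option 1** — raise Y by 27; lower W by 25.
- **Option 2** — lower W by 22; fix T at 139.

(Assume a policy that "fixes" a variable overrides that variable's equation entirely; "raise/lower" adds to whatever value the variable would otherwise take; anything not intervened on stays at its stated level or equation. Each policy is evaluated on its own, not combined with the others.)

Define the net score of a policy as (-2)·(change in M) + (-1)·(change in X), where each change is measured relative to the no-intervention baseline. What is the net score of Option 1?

-5492

Baseline:
  W = 61
  Y = 12
  M = 162 − 6·61 + 5·12 = -144
  T = 163 + 2·61 − 4·(-144) = 861
  X = 90 + 6·12 − 4·861 = -3282
Option 1 (Y + 27, W − 25):
  W = 61 − 25 = 36
  Y = 12 + 27 = 39
  M = 162 − 6·36 + 5·39 = 141
  T = 163 + 2·36 − 4·141 = -329
  X = 90 + 6·39 − 4·(-329) = 1640
ΔM = 141 − (-144) = 285; ΔX = 1640 − (-3282) = 4922
Score = (-2)·285 + (-1)·4922 = -5492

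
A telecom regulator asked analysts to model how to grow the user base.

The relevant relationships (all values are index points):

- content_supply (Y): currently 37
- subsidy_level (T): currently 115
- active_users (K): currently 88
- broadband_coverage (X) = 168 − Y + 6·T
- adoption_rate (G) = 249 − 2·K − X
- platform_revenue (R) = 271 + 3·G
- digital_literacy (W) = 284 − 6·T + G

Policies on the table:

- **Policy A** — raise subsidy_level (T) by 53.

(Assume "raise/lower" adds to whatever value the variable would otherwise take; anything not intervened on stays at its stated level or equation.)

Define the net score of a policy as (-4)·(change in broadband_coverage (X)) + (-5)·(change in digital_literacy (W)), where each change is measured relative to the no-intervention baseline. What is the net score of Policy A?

Baseline:
  Y = 37
  T = 115
  K = 88
  X = 168 − 37 + 6·115 = 821
  G = 249 − 2·88 − 821 = -748
  W = 284 − 6·115 + (-748) = -1154
Policy A (T + 53):
  Y = 37
  T = 115 + 53 = 168
  K = 88
  X = 168 − 37 + 6·168 = 1139
  G = 249 − 2·88 − 1139 = -1066
  W = 284 − 6·168 + (-1066) = -1790
ΔX = 1139 − 821 = 318; ΔW = -1790 − (-1154) = -636
Score = (-4)·318 + (-5)·(-636) = 1908

1908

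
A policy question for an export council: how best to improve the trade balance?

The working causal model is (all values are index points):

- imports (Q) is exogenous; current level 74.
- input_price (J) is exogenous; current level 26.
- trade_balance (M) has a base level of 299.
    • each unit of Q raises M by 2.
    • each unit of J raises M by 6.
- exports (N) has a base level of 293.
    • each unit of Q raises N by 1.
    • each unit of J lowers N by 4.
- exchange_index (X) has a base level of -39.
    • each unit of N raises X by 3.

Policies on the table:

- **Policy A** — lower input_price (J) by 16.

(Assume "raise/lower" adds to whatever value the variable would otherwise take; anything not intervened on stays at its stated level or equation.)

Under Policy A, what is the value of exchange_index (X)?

942

Policy A (J − 16):
  Q = 74
  J = 26 − 16 = 10
  N = 293 + 74 − 4·10 = 327
  X = -39 + 3·327 = 942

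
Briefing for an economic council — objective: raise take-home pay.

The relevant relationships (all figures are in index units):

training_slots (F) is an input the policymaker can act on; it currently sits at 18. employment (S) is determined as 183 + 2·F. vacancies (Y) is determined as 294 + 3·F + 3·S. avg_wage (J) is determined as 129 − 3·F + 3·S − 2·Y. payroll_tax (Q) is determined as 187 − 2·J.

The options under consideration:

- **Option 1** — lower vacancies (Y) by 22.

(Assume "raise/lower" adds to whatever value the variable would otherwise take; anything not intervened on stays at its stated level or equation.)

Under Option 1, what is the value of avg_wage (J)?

Option 1 (Y − 22):
  F = 18
  S = 183 + 2·18 = 219
  Y = 294 + 3·18 + 3·219 (−22 from intervention) = 983
  J = 129 − 3·18 + 3·219 − 2·983 = -1234

-1234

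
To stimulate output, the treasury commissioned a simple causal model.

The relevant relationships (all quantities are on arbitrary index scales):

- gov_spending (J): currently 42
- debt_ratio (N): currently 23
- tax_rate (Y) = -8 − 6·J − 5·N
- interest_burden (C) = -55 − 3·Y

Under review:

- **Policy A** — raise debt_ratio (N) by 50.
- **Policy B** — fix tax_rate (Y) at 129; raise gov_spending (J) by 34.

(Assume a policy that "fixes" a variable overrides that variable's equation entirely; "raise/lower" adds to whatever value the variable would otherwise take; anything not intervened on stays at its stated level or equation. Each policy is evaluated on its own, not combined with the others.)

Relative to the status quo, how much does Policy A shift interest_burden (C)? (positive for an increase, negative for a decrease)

750

Baseline:
  J = 42
  N = 23
  Y = -8 − 6·42 − 5·23 = -375
  C = -55 − 3·(-375) = 1070
Policy A (N + 50):
  J = 42
  N = 23 + 50 = 73
  Y = -8 − 6·42 − 5·73 = -625
  C = -55 − 3·(-625) = 1820
Change in C: 1820 − 1070 = 750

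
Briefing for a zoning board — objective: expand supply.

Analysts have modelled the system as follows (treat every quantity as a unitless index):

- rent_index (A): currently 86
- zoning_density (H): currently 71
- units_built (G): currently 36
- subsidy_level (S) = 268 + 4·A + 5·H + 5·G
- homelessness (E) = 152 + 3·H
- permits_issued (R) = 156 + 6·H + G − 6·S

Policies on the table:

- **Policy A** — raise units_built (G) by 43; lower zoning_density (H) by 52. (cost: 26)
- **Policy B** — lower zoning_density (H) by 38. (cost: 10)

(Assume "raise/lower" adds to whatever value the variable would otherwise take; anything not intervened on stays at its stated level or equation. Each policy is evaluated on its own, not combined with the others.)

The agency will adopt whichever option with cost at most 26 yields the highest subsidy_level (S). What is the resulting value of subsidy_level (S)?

Policy A (G + 43, H − 52):
  A = 86
  H = 71 − 52 = 19
  G = 36 + 43 = 79
  S = 268 + 4·86 + 5·19 + 5·79 = 1102
Policy B (H − 38):
  A = 86
  H = 71 − 38 = 33
  G = 36
  S = 268 + 4·86 + 5·33 + 5·36 = 957
Comparing — Policy A: S=1102, Policy B: S=957. Highest is 1102 (Policy A).

1102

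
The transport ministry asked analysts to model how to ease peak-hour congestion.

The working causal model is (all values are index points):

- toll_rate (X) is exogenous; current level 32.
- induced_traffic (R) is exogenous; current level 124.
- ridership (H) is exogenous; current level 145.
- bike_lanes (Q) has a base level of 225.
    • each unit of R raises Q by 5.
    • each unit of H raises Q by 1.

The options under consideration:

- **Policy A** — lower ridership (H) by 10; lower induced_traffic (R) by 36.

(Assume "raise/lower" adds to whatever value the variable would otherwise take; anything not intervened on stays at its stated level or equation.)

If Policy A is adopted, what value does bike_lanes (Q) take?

800

Policy A (H − 10, R − 36):
  R = 124 − 36 = 88
  H = 145 − 10 = 135
  Q = 225 + 5·88 + 135 = 800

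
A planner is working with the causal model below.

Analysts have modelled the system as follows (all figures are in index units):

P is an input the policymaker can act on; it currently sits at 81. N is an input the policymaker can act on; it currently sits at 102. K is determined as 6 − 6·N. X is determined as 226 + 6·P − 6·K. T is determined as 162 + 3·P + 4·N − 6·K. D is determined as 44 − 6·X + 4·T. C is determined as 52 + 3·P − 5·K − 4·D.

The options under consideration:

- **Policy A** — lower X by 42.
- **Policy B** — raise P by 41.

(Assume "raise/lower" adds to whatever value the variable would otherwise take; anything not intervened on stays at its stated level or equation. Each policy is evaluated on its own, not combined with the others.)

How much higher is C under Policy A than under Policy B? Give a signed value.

Policy A (X − 42):
  P = 81
  N = 102
  K = 6 − 6·102 = -606
  X = 226 + 6·81 − 6·(-606) (−42 from intervention) = 4306
  T = 162 + 3·81 + 4·102 − 6·(-606) = 4449
  D = 44 − 6·4306 + 4·4449 = -7996
  C = 52 + 3·81 − 5·(-606) − 4·(-7996) = 35309
Policy B (P + 41):
  P = 81 + 41 = 122
  N = 102
  K = 6 − 6·102 = -606
  X = 226 + 6·122 − 6·(-606) = 4594
  T = 162 + 3·122 + 4·102 − 6·(-606) = 4572
  D = 44 − 6·4594 + 4·4572 = -9232
  C = 52 + 3·122 − 5·(-606) − 4·(-9232) = 40376
C: 35309 − 40376 = -5067

-5067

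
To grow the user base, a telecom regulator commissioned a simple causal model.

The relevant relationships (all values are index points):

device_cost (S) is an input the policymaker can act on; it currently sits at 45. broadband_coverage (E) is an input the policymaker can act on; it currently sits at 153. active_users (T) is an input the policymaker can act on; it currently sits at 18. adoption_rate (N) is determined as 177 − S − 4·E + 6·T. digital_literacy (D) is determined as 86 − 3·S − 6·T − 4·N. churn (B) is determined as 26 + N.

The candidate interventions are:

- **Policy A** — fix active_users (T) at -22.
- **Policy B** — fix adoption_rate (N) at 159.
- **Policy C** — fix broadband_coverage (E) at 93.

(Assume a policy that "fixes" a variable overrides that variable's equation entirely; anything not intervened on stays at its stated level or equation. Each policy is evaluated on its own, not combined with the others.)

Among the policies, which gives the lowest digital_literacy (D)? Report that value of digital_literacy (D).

Policy A (T := -22):
  S = 45
  E = 153
  T = -22
  N = 177 − 45 − 4·153 + 6·(-22) = -612
  D = 86 − 3·45 − 6·(-22) − 4·(-612) = 2531
Policy B (N := 159):
  S = 45
  E = 153
  T = 18
  N = 159
  D = 86 − 3·45 − 6·18 − 4·159 = -793
Policy C (E := 93):
  S = 45
  E = 93
  T = 18
  N = 177 − 45 − 4·93 + 6·18 = -132
  D = 86 − 3·45 − 6·18 − 4·(-132) = 371
Comparing — Policy A: D=2531, Policy B: D=-793, Policy C: D=371. Lowest is -793 (Policy B).

-793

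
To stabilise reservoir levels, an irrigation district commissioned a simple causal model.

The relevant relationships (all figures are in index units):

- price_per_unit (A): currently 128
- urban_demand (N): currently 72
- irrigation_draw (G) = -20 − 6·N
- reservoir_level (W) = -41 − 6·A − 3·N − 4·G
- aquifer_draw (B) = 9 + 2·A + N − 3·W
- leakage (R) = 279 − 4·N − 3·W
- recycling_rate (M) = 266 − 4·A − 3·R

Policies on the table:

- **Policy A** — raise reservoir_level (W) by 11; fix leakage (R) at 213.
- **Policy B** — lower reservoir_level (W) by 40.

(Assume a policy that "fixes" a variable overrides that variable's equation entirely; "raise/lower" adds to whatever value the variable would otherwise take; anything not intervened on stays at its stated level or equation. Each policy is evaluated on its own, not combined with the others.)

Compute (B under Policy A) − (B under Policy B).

-153

Policy A (W + 11, R := 213):
  A = 128
  N = 72
  G = -20 − 6·72 = -452
  W = -41 − 6·128 − 3·72 − 4·(-452) (+11 from intervention) = 794
  B = 9 + 2·128 + 72 − 3·794 = -2045
Policy B (W − 40):
  A = 128
  N = 72
  G = -20 − 6·72 = -452
  W = -41 − 6·128 − 3·72 − 4·(-452) (−40 from intervention) = 743
  B = 9 + 2·128 + 72 − 3·743 = -1892
B: -2045 − (-1892) = -153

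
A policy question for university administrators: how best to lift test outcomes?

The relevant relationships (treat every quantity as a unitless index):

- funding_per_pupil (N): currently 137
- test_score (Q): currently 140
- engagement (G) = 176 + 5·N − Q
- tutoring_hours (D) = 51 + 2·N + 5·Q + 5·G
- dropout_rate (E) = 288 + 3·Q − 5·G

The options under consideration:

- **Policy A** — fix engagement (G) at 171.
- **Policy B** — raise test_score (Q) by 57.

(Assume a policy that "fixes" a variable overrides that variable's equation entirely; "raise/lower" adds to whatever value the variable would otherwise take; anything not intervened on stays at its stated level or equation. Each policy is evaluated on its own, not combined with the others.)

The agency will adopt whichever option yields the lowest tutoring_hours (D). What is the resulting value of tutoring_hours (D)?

Policy A (G := 171):
  N = 137
  Q = 140
  G = 171
  D = 51 + 2·137 + 5·140 + 5·171 = 1880
Policy B (Q + 57):
  N = 137
  Q = 140 + 57 = 197
  G = 176 + 5·137 − 197 = 664
  D = 51 + 2·137 + 5·197 + 5·664 = 4630
Comparing — Policy A: D=1880, Policy B: D=4630. Lowest is 1880 (Policy A).

1880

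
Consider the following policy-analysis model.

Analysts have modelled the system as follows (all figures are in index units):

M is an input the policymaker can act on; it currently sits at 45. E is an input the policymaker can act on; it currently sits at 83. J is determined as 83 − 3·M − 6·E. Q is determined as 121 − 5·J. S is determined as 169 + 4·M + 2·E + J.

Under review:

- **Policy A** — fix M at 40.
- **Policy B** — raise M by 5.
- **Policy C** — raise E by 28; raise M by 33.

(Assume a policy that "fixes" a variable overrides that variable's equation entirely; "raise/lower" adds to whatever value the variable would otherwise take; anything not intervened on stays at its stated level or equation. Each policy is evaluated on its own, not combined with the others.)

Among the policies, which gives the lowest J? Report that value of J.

-817

Policy A (M := 40):
  M = 40
  E = 83
  J = 83 − 3·40 − 6·83 = -535
Policy B (M + 5):
  M = 45 + 5 = 50
  E = 83
  J = 83 − 3·50 − 6·83 = -565
Policy C (E + 28, M + 33):
  M = 45 + 33 = 78
  E = 83 + 28 = 111
  J = 83 − 3·78 − 6·111 = -817
Comparing — Policy A: J=-535, Policy B: J=-565, Policy C: J=-817. Lowest is -817 (Policy C).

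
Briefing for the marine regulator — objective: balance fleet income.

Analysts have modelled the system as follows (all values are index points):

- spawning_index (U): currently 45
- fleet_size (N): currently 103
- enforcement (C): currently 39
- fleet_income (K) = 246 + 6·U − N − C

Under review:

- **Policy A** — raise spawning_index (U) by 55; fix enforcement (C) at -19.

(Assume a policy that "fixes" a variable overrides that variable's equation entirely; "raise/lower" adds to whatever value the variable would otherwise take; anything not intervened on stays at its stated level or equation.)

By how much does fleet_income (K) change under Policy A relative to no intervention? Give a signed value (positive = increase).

388

Baseline:
  U = 45
  N = 103
  C = 39
  K = 246 + 6·45 − 103 − 39 = 374
Policy A (U + 55, C := -19):
  U = 45 + 55 = 100
  N = 103
  C = -19
  K = 246 + 6·100 − 103 − (-19) = 762
Change in K: 762 − 374 = 388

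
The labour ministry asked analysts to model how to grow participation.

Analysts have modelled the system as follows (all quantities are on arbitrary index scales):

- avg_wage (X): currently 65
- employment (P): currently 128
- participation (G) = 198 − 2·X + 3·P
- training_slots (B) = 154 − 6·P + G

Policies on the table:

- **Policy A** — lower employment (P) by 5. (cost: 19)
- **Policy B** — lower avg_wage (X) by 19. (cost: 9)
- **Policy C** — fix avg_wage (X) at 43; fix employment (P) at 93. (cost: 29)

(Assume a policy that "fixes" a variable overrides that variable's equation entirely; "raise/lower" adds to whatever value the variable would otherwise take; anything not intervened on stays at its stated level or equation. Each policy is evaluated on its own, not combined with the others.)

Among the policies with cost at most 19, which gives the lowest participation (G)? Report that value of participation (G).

Policy A (P − 5):
  X = 65
  P = 128 − 5 = 123
  G = 198 − 2·65 + 3·123 = 437
Policy B (X − 19):
  X = 65 − 19 = 46
  P = 128
  G = 198 − 2·46 + 3·128 = 490
Comparing — Policy A: G=437, Policy B: G=490. Lowest is 437 (Policy A).

437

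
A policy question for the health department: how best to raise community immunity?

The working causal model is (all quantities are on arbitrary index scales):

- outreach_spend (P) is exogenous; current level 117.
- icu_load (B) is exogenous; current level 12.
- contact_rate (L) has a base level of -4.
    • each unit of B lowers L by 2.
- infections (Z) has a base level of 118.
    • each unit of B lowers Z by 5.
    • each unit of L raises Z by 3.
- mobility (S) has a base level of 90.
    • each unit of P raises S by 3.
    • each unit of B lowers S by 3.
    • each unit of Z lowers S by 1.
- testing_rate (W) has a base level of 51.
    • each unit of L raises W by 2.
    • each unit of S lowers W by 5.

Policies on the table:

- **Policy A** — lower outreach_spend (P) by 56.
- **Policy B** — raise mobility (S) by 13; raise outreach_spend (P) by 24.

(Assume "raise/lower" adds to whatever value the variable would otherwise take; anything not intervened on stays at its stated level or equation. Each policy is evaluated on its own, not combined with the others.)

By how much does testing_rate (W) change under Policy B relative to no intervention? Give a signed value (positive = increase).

Baseline:
  P = 117
  B = 12
  L = -4 − 2·12 = -28
  Z = 118 − 5·12 + 3·(-28) = -26
  S = 90 + 3·117 − 3·12 − (-26) = 431
  W = 51 + 2·(-28) − 5·431 = -2160
Policy B (S + 13, P + 24):
  P = 117 + 24 = 141
  B = 12
  L = -4 − 2·12 = -28
  Z = 118 − 5·12 + 3·(-28) = -26
  S = 90 + 3·141 − 3·12 − (-26) (+13 from intervention) = 516
  W = 51 + 2·(-28) − 5·516 = -2585
Change in W: -2585 − (-2160) = -425

-425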